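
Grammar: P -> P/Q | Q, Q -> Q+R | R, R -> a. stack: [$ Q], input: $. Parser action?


lookahead ∉ {+} so Q won't extend; reduce P -> Q
Action: reduce (P -> Q)


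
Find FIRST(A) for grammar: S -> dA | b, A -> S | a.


Per alternative of A: FIRST(S) = {b, d}; FIRST(a) = {a}
FIRST(A) = {a, b, d}


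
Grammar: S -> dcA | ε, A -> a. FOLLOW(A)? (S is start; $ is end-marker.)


$ ∈ FOLLOW(S). For each A -> αBβ: add FIRST(β)\{ε} to FOLLOW(B); if β nullable, add FOLLOW(A).
FOLLOW(A) = {$}


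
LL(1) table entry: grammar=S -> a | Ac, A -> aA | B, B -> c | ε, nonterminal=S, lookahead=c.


For [S, c]: 'c' ∈ FIRST(Ac)
Entry: S -> Ac


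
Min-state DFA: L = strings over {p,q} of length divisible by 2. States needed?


Track length mod 2: states 0..1, accept at 0
Minimal DFA: 2 states


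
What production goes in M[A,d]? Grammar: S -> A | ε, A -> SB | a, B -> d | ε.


For [A, d]: 'd' ∈ FIRST(SB)
Entry: A -> SB


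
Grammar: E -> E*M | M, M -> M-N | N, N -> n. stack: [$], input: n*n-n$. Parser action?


no handle on stack; shift 'n'
Action: shift


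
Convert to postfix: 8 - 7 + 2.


Left to right (same or higher precedence on left)
Postfix: 8 7 - 2 +


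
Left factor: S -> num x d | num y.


Common prefix: 'num'
Factored: S -> num S', S' -> x d | y


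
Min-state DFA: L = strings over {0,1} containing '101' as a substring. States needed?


KMP-style automaton: 3 progress states + 1 absorbing accept = 4
Minimal DFA: 4 states


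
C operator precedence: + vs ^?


'+' is additive (level 9); '^' is bitwise XOR (level 4)
Higher level binds tighter
'+' has higher precedence than '^'


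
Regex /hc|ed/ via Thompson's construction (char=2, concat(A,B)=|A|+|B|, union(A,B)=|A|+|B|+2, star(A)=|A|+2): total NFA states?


Syntax tree has 4 char leaf(s), 1 union(s), 0 star(s)
chars contribute 4×2 = 8; each union adds +2; each star adds +2
Total: 8 + 2 + 0 = 10 states


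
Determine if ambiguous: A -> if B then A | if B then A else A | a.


dangling else: 'if B then if B then a else a' parses two ways
Ambiguous


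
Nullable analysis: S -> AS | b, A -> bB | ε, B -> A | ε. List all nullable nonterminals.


A nonterminal is nullable iff some alternative derives ε (directly, or every symbol in it is nullable)
Nullable: {A, B}


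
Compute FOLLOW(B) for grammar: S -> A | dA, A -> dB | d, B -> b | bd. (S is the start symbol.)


$ ∈ FOLLOW(S). For each A -> αBβ: add FIRST(β)\{ε} to FOLLOW(B); if β nullable, add FOLLOW(A).
FOLLOW(B) = {$}


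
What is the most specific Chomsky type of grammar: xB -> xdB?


LHS has context (more than one symbol) and |LHS| ≤ |RHS|
Classification: Type 1 (Context-Sensitive)


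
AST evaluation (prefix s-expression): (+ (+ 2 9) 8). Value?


Evaluate inner: (+ 2 9) = 11
Evaluate root: (+ 11 8) = 19
Result: 19


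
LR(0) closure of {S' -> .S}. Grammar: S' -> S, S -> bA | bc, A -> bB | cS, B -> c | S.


Start: S' -> .S
For each item with dot before a nonterminal B, add B -> .γ for every B-production
Closure: [S' -> .S, S -> .bA, S -> .bc]


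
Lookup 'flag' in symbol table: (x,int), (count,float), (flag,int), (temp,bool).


Lookup 'flag' → type int


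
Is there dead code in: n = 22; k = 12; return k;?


n is assigned but never read
Dead: 'n = 22'


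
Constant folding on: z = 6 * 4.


6 * 4 = 24 at compile time
Optimized: z = 24


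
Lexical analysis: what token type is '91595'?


Pattern: digits only
Type: INTEGER_LITERAL


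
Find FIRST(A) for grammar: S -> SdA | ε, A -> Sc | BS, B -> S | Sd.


Per alternative of A: FIRST(Sc) = {c, d}; FIRST(BS) = {d, ε}
FIRST(A) = {c, d, ε}


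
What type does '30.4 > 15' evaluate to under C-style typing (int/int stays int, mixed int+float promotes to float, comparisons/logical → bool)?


Operand types: float > int
Rule: comparison yields bool
Result type: bool


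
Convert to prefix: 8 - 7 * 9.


'*' binds tighter: tree is (- 8 (* 7 9))
Prefix: - 8 * 7 9


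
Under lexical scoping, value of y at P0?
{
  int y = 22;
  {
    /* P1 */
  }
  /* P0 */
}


y declared in the same block as P0
y = 22


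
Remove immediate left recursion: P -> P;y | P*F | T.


Left-recursive alternatives: P;y, P*F; non-recursive: T
Introduce P': P -> TP', P' -> ;yP' | *FP' | ε


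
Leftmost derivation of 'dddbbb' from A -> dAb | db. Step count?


Derivation: A => dAb => ddAbb => dddbbb
Steps: 3


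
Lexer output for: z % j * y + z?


Scan left to right, longest-match per lexeme
Tokens: ID(z), OP(%), ID(j), OP(*), ID(y), OP(+), ID(z)


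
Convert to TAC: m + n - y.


Break into single-operator statements:
t1 = m + n
t2 = t1 - y


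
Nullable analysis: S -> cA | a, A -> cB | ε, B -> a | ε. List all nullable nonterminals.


A nonterminal is nullable iff some alternative derives ε (directly, or every symbol in it is nullable)
Nullable: {A, B}


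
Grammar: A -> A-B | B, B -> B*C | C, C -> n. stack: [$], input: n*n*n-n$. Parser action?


no handle on stack; shift 'n'
Action: shift


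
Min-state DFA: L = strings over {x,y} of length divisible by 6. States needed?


Track length mod 6: states 0..5, accept at 0
Minimal DFA: 6 states


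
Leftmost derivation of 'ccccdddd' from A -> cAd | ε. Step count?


Derivation: A => cAd => ccAdd => cccAddd => ccccAdddd => ccccdddd
Steps: 5


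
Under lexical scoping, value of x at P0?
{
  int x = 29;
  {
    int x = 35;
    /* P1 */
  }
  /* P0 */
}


x declared in the same block as P0
x = 29


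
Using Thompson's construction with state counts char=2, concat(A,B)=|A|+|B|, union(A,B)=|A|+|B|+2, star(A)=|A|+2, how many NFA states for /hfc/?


Syntax tree has 3 char leaf(s), 0 union(s), 0 star(s)
chars contribute 3×2 = 6; each union adds +2; each star adds +2
Total: 6 + 0 + 0 = 6 states


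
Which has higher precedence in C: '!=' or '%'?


'%' is multiplicative (level 10); '!=' is equality (level 6)
Higher level binds tighter
'%' has higher precedence than '!='


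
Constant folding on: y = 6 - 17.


6 - 17 = -11 at compile time
Optimized: y = -11


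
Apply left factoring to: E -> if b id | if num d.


Common prefix: 'if'
Factored: E -> if E', E' -> b id | num d


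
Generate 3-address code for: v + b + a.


Break into single-operator statements:
t1 = v + b
t2 = t1 + a


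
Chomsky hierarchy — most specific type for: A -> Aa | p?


Left-linear: every RHS is a terminal or one nonterminal followed by a terminal
Classification: Type 3 (Regular)


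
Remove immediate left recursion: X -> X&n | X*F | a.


Left-recursive alternatives: X&n, X*F; non-recursive: a
Introduce X': X -> aX', X' -> &nX' | *FX' | ε


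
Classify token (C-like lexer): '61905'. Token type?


Pattern: digits only
Type: INTEGER_LITERAL


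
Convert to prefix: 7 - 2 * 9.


'*' binds tighter: tree is (- 7 (* 2 9))
Prefix: - 7 * 2 9


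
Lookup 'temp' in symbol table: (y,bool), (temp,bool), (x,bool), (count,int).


Lookup 'temp' → type bool


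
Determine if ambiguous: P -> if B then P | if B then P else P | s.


dangling else: 'if B then if B then s else s' parses two ways
Ambiguous


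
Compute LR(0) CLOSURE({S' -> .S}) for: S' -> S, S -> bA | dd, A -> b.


Start: S' -> .S
For each item with dot before a nonterminal B, add B -> .γ for every B-production
Closure: [S' -> .S, S -> .bA, S -> .dd]


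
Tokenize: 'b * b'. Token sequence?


Scan left to right, longest-match per lexeme
Tokens: ID(b), OP(*), ID(b)


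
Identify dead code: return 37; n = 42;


statement follows a return and is unreachable
Dead: 'n = 42'


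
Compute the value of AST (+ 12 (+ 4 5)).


Evaluate inner: (+ 4 5) = 9
Evaluate root: (+ 12 9) = 21
Result: 21


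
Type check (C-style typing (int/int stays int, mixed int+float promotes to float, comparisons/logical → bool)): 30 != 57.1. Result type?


Operand types: int != float
Rule: comparison yields bool
Result type: bool


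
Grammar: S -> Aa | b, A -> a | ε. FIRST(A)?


Per alternative of A: FIRST(a) = {a}; FIRST(ε) = {ε}
FIRST(A) = {a, ε}


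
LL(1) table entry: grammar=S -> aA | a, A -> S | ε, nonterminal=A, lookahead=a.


For [A, a]: 'a' ∈ FIRST(S)
Entry: A -> S


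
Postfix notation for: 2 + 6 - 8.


Left to right (same or higher precedence on left)
Postfix: 2 6 + 8 -


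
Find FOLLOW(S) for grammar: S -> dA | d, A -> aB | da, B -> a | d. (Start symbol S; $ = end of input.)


$ ∈ FOLLOW(S). For each A -> αBβ: add FIRST(β)\{ε} to FOLLOW(B); if β nullable, add FOLLOW(A).
FOLLOW(S) = {$}


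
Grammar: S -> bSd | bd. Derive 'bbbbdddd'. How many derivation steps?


Derivation: S => bSd => bbSdd => bbbSddd => bbbbdddd
Steps: 4


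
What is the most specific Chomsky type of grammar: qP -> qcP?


LHS has context (more than one symbol) and |LHS| ≤ |RHS|
Classification: Type 1 (Context-Sensitive)


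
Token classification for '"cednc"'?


Pattern: double-quoted sequence
Type: STRING_LITERAL


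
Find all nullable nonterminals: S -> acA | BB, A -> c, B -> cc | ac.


A nonterminal is nullable iff some alternative derives ε (directly, or every symbol in it is nullable)
Nullable: {}


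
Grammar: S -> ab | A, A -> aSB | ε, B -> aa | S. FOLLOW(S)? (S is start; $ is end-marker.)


$ ∈ FOLLOW(S). For each A -> αBβ: add FIRST(β)\{ε} to FOLLOW(B); if β nullable, add FOLLOW(A).
FOLLOW(S) = {$, a}


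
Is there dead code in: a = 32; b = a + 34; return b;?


a is read by b's definition; b is returned
No dead code


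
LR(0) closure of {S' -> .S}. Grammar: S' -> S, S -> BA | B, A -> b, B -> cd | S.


Start: S' -> .S
For each item with dot before a nonterminal B, add B -> .γ for every B-production
Closure: [S' -> .S, S -> .BA, S -> .B, B -> .cd, B -> .S]


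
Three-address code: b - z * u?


Break into single-operator statements:
t1 = z * u
t2 = b - t1


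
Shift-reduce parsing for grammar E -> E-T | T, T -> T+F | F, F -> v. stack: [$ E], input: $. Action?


start symbol E on stack, input exhausted
Action: accept


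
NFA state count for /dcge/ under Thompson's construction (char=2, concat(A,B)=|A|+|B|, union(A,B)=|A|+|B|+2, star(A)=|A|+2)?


Syntax tree has 4 char leaf(s), 0 union(s), 0 star(s)
chars contribute 4×2 = 8; each union adds +2; each star adds +2
Total: 8 + 0 + 0 = 8 states


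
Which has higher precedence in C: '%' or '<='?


'%' is multiplicative (level 10); '<=' is relational (level 7)
Higher level binds tighter
'%' has higher precedence than '<='


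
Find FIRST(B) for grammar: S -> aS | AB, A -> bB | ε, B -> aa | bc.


Per alternative of B: FIRST(aa) = {a}; FIRST(bc) = {b}
FIRST(B) = {a, b}


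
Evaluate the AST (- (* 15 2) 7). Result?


Evaluate inner: (* 15 2) = 30
Evaluate root: (- 30 7) = 23
Result: 23


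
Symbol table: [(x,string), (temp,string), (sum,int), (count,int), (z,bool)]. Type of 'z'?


Lookup 'z' → type bool


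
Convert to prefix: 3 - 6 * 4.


'*' binds tighter: tree is (- 3 (* 6 4))
Prefix: - 3 * 6 4


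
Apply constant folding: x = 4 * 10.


4 * 10 = 40 at compile time
Optimized: x = 40


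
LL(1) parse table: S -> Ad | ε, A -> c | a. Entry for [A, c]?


For [A, c]: 'c' ∈ FIRST(c)
Entry: A -> c


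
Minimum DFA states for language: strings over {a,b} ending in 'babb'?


Track the longest suffix of input matching a prefix of 'babb': 5 classes (prefixes of length 0..4)
Minimal DFA: 5 states


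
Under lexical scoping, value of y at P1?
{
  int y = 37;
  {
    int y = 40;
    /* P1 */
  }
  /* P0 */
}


y declared in the same block as P1
y = 40


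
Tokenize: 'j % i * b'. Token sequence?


Scan left to right, longest-match per lexeme
Tokens: ID(j), OP(%), ID(i), OP(*), ID(b)


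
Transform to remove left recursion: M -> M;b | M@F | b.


Left-recursive alternatives: M;b, M@F; non-recursive: b
Introduce M': M -> bM', M' -> ;bM' | @FM' | ε


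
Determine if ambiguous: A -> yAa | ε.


balanced y^n…a^n: each string has a unique parse
Unambiguous


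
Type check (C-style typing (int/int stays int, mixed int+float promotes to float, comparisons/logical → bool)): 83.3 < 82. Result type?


Operand types: float < int
Rule: comparison yields bool
Result type: bool


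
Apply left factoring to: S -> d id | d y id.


Common prefix: 'd'
Factored: S -> d S', S' -> id | y id


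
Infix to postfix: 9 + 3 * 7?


* has higher precedence, evaluate 3*7 first
Postfix: 9 3 7 * +


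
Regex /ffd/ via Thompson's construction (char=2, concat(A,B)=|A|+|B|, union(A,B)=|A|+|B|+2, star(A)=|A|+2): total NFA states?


Syntax tree has 3 char leaf(s), 0 union(s), 0 star(s)
chars contribute 3×2 = 6; each union adds +2; each star adds +2
Total: 6 + 0 + 0 = 6 states


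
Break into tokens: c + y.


Scan left to right, longest-match per lexeme
Tokens: ID(c), OP(+), ID(y)


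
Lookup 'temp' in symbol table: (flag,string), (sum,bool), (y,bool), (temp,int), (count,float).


Lookup 'temp' → type int


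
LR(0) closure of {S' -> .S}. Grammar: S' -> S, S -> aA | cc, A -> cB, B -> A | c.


Start: S' -> .S
For each item with dot before a nonterminal B, add B -> .γ for every B-production
Closure: [S' -> .S, S -> .aA, S -> .cc]


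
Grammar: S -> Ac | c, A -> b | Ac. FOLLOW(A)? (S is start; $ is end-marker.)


$ ∈ FOLLOW(S). For each A -> αBβ: add FIRST(β)\{ε} to FOLLOW(B); if β nullable, add FOLLOW(A).
FOLLOW(A) = {c}


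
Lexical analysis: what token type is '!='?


Pattern: operator symbol
Type: OPERATOR


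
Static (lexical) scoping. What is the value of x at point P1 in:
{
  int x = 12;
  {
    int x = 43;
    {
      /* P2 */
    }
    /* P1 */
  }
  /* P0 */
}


x declared in the same block as P1
x = 43


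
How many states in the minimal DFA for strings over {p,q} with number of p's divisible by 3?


Track (count of p) mod 3: states 0..2, accept at 0
Minimal DFA: 3 states


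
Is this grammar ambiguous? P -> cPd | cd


balanced c^n…d^n: each string has a unique parse
Unambiguous


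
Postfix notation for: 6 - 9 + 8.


Left to right (same or higher precedence on left)
Postfix: 6 9 - 8 +


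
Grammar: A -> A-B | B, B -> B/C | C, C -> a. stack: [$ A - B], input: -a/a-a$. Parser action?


handle 'A-B' on top; lookahead ∈ FOLLOW(A) = {-, $}
Action: reduce (A -> A-B)


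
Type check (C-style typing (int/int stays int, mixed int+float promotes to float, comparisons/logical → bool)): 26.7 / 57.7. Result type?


Operand types: float / float
Rule: mixed int/float promotes to float; int/int stays int
Result type: float


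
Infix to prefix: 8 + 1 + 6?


left-to-right (same/higher precedence on left): tree is (+ (+ 8 1) 6)
Prefix: + + 8 1 6


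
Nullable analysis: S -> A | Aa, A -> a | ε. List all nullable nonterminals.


A nonterminal is nullable iff some alternative derives ε (directly, or every symbol in it is nullable)
Nullable: {A, S}


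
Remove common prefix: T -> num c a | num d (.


Common prefix: 'num'
Factored: T -> num T', T' -> c a | d (


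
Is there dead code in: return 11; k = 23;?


statement follows a return and is unreachable
Dead: 'k = 23'


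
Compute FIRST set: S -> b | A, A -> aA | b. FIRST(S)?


Per alternative of S: FIRST(b) = {b}; FIRST(A) = {a, b}
FIRST(S) = {a, b}


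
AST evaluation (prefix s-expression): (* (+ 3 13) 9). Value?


Evaluate inner: (+ 3 13) = 16
Evaluate root: (* 16 9) = 144
Result: 144


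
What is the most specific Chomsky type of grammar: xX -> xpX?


LHS has context (more than one symbol) and |LHS| ≤ |RHS|
Classification: Type 1 (Context-Sensitive)


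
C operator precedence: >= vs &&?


'>=' is relational (level 7); '&&' is logical AND (level 2)
Higher level binds tighter
'>=' has higher precedence than '&&'


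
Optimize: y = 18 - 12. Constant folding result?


18 - 12 = 6 at compile time
Optimized: y = 6


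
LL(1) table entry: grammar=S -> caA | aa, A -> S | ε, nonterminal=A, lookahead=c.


For [A, c]: 'c' ∈ FIRST(S)
Entry: A -> S


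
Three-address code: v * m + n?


Break into single-operator statements:
t1 = v * m
t2 = t1 + n


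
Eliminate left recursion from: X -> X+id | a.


Left-recursive alternatives: X+id; non-recursive: a
Introduce X': X -> aX', X' -> +idX' | ε


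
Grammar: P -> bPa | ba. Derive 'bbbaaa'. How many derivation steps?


Derivation: P => bPa => bbPaa => bbbaaa
Steps: 3


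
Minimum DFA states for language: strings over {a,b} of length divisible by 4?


Track length mod 4: states 0..3, accept at 0
Minimal DFA: 4 states


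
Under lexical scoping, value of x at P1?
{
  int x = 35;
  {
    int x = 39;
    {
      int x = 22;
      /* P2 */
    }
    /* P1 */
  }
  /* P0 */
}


x declared in the same block as P1
x = 39


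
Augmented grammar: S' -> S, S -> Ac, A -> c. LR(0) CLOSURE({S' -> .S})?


Start: S' -> .S
For each item with dot before a nonterminal B, add B -> .γ for every B-production
Closure: [S' -> .S, S -> .Ac, A -> .c]


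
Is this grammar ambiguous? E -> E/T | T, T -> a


precedence layered via separate nonterminal T: deterministic
Unambiguous


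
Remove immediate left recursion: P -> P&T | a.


Left-recursive alternatives: P&T; non-recursive: a
Introduce P': P -> aP', P' -> &TP' | ε


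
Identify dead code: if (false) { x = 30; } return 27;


condition is constant false, so the whole block is unreachable
Dead: 'if (false) { x = 30; }'


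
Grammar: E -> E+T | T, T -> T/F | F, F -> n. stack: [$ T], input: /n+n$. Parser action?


shift '/' to continue T -> T/F
Action: shift


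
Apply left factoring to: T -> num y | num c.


Common prefix: 'num'
Factored: T -> num T', T' -> y | c


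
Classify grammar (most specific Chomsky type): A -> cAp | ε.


Single nonterminal LHS, but c^n p^n is not regular
Classification: Type 2 (Context-Free)


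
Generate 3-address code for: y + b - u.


Break into single-operator statements:
t1 = y + b
t2 = t1 - u


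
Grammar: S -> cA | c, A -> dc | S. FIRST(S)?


Per alternative of S: FIRST(cA) = {c}; FIRST(c) = {c}
FIRST(S) = {c}


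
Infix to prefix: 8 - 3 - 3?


left-to-right (same/higher precedence on left): tree is (- (- 8 3) 3)
Prefix: - - 8 3 3


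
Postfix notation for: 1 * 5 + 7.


Left to right (same or higher precedence on left)
Postfix: 1 5 * 7 +


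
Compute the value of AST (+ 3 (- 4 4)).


Evaluate inner: (- 4 4) = 0
Evaluate root: (+ 3 0) = 3
Result: 3


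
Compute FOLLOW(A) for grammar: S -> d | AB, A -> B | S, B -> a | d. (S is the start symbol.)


$ ∈ FOLLOW(S). For each A -> αBβ: add FIRST(β)\{ε} to FOLLOW(B); if β nullable, add FOLLOW(A).
FOLLOW(A) = {a, d}


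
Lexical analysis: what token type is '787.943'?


Pattern: digits with a decimal point
Type: FLOAT_LITERAL


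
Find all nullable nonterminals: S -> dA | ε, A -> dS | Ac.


A nonterminal is nullable iff some alternative derives ε (directly, or every symbol in it is nullable)
Nullable: {S}


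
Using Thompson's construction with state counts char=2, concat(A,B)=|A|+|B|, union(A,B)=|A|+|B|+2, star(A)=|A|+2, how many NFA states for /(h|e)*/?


Syntax tree has 2 char leaf(s), 1 union(s), 1 star(s)
chars contribute 2×2 = 4; each union adds +2; each star adds +2
Total: 4 + 2 + 2 = 8 states


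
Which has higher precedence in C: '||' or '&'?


'&' is bitwise AND (level 5); '||' is logical OR (level 1)
Higher level binds tighter
'&' has higher precedence than '||'


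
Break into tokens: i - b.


Scan left to right, longest-match per lexeme
Tokens: ID(i), OP(-), ID(b)


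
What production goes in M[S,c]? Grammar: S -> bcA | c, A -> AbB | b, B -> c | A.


For [S, c]: 'c' ∈ FIRST(c)
Entry: S -> c


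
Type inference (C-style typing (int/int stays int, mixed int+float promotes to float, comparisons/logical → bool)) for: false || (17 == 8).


Operand types: bool || bool
Rule: logical operators take bool operands and yield bool
Result type: bool


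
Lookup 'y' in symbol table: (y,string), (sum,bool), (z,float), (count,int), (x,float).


Lookup 'y' → type string


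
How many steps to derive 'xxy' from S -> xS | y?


Derivation: S => xS => xxS => xxy
Steps: 3


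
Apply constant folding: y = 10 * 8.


10 * 8 = 80 at compile time
Optimized: y = 80


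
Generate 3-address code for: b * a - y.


Break into single-operator statements:
t1 = b * a
t2 = t1 - y


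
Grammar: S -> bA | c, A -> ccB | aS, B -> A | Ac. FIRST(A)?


Per alternative of A: FIRST(ccB) = {c}; FIRST(aS) = {a}
FIRST(A) = {a, c}


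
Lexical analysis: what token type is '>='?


Pattern: operator symbol
Type: OPERATOR


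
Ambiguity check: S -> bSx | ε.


balanced b^n…x^n: each string has a unique parse
Unambiguous


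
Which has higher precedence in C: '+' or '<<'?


'+' is additive (level 9); '<<' is shift (level 8)
Higher level binds tighter
'+' has higher precedence than '<<'


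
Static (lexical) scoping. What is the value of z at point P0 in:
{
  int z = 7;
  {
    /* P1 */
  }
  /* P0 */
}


z declared in the same block as P0
z = 7


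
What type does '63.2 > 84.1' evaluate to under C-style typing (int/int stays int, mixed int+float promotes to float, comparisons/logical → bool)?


Operand types: float > float
Rule: comparison yields bool
Result type: bool


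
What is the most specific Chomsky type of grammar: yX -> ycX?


LHS has context (more than one symbol) and |LHS| ≤ |RHS|
Classification: Type 1 (Context-Sensitive)


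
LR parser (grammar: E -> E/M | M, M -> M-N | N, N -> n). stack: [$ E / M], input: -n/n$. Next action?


'-' can extend M; shift to build M -> M-N
Action: shift


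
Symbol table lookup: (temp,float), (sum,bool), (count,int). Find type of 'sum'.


Lookup 'sum' → type bool


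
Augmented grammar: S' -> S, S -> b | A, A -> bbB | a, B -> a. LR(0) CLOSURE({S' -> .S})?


Start: S' -> .S
For each item with dot before a nonterminal B, add B -> .γ for every B-production
Closure: [S' -> .S, S -> .b, S -> .A, A -> .bbB, A -> .a]


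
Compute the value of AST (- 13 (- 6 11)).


Evaluate inner: (- 6 11) = -5
Evaluate root: (- 13 -5) = 18
Result: 18


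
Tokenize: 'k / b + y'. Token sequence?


Scan left to right, longest-match per lexeme
Tokens: ID(k), OP(/), ID(b), OP(+), ID(y)


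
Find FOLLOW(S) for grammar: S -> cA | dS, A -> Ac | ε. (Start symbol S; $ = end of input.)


$ ∈ FOLLOW(S). For each A -> αBβ: add FIRST(β)\{ε} to FOLLOW(B); if β nullable, add FOLLOW(A).
FOLLOW(S) = {$}


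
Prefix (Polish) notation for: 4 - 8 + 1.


left-to-right (same/higher precedence on left): tree is (+ (- 4 8) 1)
Prefix: + - 4 8 1


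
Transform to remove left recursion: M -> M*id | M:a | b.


Left-recursive alternatives: M*id, M:a; non-recursive: b
Introduce M': M -> bM', M' -> *idM' | :aM' | ε


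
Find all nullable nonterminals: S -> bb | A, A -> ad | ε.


A nonterminal is nullable iff some alternative derives ε (directly, or every symbol in it is nullable)
Nullable: {A, S}


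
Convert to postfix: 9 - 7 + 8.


Left to right (same or higher precedence on left)
Postfix: 9 7 - 8 +


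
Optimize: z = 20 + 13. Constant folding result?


20 + 13 = 33 at compile time
Optimized: z = 33


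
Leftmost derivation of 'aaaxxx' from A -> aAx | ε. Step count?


Derivation: A => aAx => aaAxx => aaaAxxx => aaaxxx
Steps: 4


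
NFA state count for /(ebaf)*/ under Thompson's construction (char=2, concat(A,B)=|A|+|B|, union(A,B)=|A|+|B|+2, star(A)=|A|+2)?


Syntax tree has 4 char leaf(s), 0 union(s), 1 star(s)
chars contribute 4×2 = 8; each union adds +2; each star adds +2
Total: 8 + 0 + 2 = 10 states


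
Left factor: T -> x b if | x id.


Common prefix: 'x'
Factored: T -> x T', T' -> b if | id


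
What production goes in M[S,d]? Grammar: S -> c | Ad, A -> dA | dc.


For [S, d]: 'd' ∈ FIRST(Ad)
Entry: S -> Ad


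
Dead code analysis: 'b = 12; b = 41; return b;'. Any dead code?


first assignment to b is overwritten before any read
Dead: 'b = 12'


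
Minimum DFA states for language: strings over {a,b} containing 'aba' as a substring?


KMP-style automaton: 3 progress states + 1 absorbing accept = 4
Minimal DFA: 4 states


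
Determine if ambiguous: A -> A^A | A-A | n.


'n^n-n' has two parse trees (no precedence encoded between ^ and -)
Ambiguous


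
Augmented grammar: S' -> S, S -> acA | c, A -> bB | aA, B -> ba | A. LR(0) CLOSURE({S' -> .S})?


Start: S' -> .S
For each item with dot before a nonterminal B, add B -> .γ for every B-production
Closure: [S' -> .S, S -> .acA, S -> .c]


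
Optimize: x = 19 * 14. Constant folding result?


19 * 14 = 266 at compile time
Optimized: x = 266


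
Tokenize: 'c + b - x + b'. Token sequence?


Scan left to right, longest-match per lexeme
Tokens: ID(c), OP(+), ID(b), OP(-), ID(x), OP(+), ID(b)


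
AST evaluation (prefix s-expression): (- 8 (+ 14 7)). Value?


Evaluate inner: (+ 14 7) = 21
Evaluate root: (- 8 21) = -13
Result: -13


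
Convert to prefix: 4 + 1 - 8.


left-to-right (same/higher precedence on left): tree is (- (+ 4 1) 8)
Prefix: - + 4 1 8


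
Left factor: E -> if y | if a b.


Common prefix: 'if'
Factored: E -> if E', E' -> y | a b


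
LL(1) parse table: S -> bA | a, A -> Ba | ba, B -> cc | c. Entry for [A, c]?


For [A, c]: 'c' ∈ FIRST(Ba)
Entry: A -> Ba


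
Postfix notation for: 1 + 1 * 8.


* has higher precedence, evaluate 1*8 first
Postfix: 1 1 8 * +


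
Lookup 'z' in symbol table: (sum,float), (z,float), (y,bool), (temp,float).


Lookup 'z' → type float


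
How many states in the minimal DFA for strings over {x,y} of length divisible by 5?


Track length mod 5: states 0..4, accept at 0
Minimal DFA: 5 states


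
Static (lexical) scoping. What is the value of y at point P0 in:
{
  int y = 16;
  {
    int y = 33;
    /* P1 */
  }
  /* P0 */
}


y declared in the same block as P0
y = 16


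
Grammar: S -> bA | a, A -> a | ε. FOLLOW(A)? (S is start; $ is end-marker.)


$ ∈ FOLLOW(S). For each A -> αBβ: add FIRST(β)\{ε} to FOLLOW(B); if β nullable, add FOLLOW(A).
FOLLOW(A) = {$}


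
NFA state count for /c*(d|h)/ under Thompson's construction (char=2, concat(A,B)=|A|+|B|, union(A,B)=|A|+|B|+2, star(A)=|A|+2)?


Syntax tree has 3 char leaf(s), 1 union(s), 1 star(s)
chars contribute 3×2 = 6; each union adds +2; each star adds +2
Total: 6 + 2 + 2 = 10 states


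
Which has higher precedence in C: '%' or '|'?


'%' is multiplicative (level 10); '|' is bitwise OR (level 3)
Higher level binds tighter
'%' has higher precedence than '|'


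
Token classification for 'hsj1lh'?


Pattern: letter/underscore followed by alphanumerics, not a keyword
Type: IDENTIFIER


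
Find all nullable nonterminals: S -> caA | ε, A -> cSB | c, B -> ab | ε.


A nonterminal is nullable iff some alternative derives ε (directly, or every symbol in it is nullable)
Nullable: {B, S}


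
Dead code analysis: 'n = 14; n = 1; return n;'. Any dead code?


first assignment to n is overwritten before any read
Dead: 'n = 14'


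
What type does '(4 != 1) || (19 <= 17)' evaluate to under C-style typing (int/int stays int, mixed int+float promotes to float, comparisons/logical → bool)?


Operand types: bool || bool
Rule: logical operators take bool operands and yield bool
Result type: bool


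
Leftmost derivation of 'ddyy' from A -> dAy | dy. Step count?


Derivation: A => dAy => ddyy
Steps: 2


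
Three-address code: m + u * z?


Break into single-operator statements:
t1 = u * z
t2 = m + t1


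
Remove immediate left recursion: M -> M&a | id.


Left-recursive alternatives: M&a; non-recursive: id
Introduce M': M -> idM', M' -> &aM' | ε


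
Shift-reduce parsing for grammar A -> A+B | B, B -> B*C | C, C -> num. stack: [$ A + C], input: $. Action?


'C' (not preceded by B*) is the handle for B -> C
Action: reduce (B -> C)


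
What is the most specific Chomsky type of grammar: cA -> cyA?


LHS has context (more than one symbol) and |LHS| ≤ |RHS|
Classification: Type 1 (Context-Sensitive)


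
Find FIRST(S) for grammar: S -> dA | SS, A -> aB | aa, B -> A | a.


Per alternative of S: FIRST(dA) = {d}; FIRST(SS) = {d}
FIRST(S) = {d}


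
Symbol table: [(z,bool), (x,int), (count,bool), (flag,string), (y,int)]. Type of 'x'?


Lookup 'x' → type int


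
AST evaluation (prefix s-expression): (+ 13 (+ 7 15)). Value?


Evaluate inner: (+ 7 15) = 22
Evaluate root: (+ 13 22) = 35
Result: 35


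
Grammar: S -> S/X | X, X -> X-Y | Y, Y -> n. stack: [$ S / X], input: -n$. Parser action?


'-' can extend X; shift to build X -> X-Y
Action: shift


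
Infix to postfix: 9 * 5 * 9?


Left to right (same or higher precedence on left)
Postfix: 9 5 * 9 *


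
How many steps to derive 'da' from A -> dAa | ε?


Derivation: A => dAa => da
Steps: 2


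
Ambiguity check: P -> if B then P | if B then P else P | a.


dangling else: 'if B then if B then a else a' parses two ways
Ambiguous


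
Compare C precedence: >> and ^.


'>>' is shift (level 8); '^' is bitwise XOR (level 4)
Higher level binds tighter
'>>' has higher precedence than '^'


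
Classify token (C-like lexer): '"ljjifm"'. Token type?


Pattern: double-quoted sequence
Type: STRING_LITERAL


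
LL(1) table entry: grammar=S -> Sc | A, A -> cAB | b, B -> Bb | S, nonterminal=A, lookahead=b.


For [A, b]: 'b' ∈ FIRST(b)
Entry: A -> b


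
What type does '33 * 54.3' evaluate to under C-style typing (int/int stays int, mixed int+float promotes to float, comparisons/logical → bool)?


Operand types: int * float
Rule: mixed int/float promotes to float; int/int stays int
Result type: float


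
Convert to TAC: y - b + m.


Break into single-operator statements:
t1 = y - b
t2 = t1 + m


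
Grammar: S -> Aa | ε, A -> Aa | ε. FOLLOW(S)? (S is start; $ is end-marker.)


$ ∈ FOLLOW(S). For each A -> αBβ: add FIRST(β)\{ε} to FOLLOW(B); if β nullable, add FOLLOW(A).
FOLLOW(S) = {$}


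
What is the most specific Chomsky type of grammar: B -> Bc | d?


Left-linear: every RHS is a terminal or one nonterminal followed by a terminal
Classification: Type 3 (Regular)


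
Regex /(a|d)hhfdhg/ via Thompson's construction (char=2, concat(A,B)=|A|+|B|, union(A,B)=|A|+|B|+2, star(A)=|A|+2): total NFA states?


Syntax tree has 8 char leaf(s), 1 union(s), 0 star(s)
chars contribute 8×2 = 16; each union adds +2; each star adds +2
Total: 16 + 2 + 0 = 18 states


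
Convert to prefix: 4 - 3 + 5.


left-to-right (same/higher precedence on left): tree is (+ (- 4 3) 5)
Prefix: + - 4 3 5


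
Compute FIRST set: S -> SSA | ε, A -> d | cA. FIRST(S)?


Per alternative of S: FIRST(SSA) = {c, d}; FIRST(ε) = {ε}
FIRST(S) = {c, d, ε}


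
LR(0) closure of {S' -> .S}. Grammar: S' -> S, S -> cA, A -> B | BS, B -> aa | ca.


Start: S' -> .S
For each item with dot before a nonterminal B, add B -> .γ for every B-production
Closure: [S' -> .S, S -> .cA]


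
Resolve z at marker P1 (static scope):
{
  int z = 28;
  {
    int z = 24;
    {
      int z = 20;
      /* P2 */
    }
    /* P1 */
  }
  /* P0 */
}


z declared in the same block as P1
z = 24


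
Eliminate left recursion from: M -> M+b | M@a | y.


Left-recursive alternatives: M+b, M@a; non-recursive: y
Introduce M': M -> yM', M' -> +bM' | @aM' | ε


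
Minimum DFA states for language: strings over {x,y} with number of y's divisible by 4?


Track (count of y) mod 4: states 0..3, accept at 0
Minimal DFA: 4 states


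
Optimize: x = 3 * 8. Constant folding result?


3 * 8 = 24 at compile time
Optimized: x = 24


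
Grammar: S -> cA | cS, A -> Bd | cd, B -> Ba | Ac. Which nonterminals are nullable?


A nonterminal is nullable iff some alternative derives ε (directly, or every symbol in it is nullable)
Nullable: {}


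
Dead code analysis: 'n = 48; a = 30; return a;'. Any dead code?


n is assigned but never read
Dead: 'n = 48'


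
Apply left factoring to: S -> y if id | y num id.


Common prefix: 'y'
Factored: S -> y S', S' -> if id | num id


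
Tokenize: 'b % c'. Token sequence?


Scan left to right, longest-match per lexeme
Tokens: ID(b), OP(%), ID(c)


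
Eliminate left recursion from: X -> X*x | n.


Left-recursive alternatives: X*x; non-recursive: n
Introduce X': X -> nX', X' -> *xX' | ε


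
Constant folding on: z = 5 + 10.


5 + 10 = 15 at compile time
Optimized: z = 15


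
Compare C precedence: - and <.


'-' is additive (level 9); '<' is relational (level 7)
Higher level binds tighter
'-' has higher precedence than '<'


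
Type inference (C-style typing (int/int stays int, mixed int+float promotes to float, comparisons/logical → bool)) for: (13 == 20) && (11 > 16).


Operand types: bool && bool
Rule: logical operators take bool operands and yield bool
Result type: bool


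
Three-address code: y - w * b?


Break into single-operator statements:
t1 = w * b
t2 = y - t1


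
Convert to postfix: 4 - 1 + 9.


Left to right (same or higher precedence on left)
Postfix: 4 1 - 9 +


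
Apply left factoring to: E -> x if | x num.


Common prefix: 'x'
Factored: E -> x E', E' -> if | num


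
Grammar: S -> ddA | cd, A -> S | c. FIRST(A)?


Per alternative of A: FIRST(S) = {c, d}; FIRST(c) = {c}
FIRST(A) = {c, d}


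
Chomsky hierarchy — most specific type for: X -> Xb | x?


Left-linear: every RHS is a terminal or one nonterminal followed by a terminal
Classification: Type 3 (Regular)


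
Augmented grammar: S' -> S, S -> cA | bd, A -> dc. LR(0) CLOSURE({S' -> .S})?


Start: S' -> .S
For each item with dot before a nonterminal B, add B -> .γ for every B-production
Closure: [S' -> .S, S -> .cA, S -> .bd]


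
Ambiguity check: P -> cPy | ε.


balanced c^n…y^n: each string has a unique parse
Unambiguous


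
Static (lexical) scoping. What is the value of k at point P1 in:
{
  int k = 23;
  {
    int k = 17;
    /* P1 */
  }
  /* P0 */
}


k declared in the same block as P1
k = 17


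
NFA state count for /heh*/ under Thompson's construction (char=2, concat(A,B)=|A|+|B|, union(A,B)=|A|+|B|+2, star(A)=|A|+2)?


Syntax tree has 3 char leaf(s), 0 union(s), 1 star(s)
chars contribute 3×2 = 6; each union adds +2; each star adds +2
Total: 6 + 0 + 2 = 8 states


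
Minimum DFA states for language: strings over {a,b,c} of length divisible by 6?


Track length mod 6: states 0..5, accept at 0
Minimal DFA: 6 states


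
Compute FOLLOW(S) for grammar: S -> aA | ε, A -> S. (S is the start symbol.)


$ ∈ FOLLOW(S). For each A -> αBβ: add FIRST(β)\{ε} to FOLLOW(B); if β nullable, add FOLLOW(A).
FOLLOW(S) = {$}


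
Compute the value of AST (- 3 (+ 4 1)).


Evaluate inner: (+ 4 1) = 5
Evaluate root: (- 3 5) = -2
Result: -2


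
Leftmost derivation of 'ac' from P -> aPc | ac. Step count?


Derivation: P => ac
Steps: 1


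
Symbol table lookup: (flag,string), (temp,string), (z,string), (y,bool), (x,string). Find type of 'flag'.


Lookup 'flag' → type string


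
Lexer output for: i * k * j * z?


Scan left to right, longest-match per lexeme
Tokens: ID(i), OP(*), ID(k), OP(*), ID(j), OP(*), ID(z)


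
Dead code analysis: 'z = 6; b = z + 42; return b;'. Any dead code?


z is read by b's definition; b is returned
No dead code


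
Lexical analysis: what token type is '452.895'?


Pattern: digits with a decimal point
Type: FLOAT_LITERAL


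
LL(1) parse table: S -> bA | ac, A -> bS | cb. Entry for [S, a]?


For [S, a]: 'a' ∈ FIRST(ac)
Entry: S -> ac


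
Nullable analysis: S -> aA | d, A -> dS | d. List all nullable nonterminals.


A nonterminal is nullable iff some alternative derives ε (directly, or every symbol in it is nullable)
Nullable: {}


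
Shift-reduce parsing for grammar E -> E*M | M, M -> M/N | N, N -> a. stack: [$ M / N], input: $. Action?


handle 'M/N' on top
Action: reduce (M -> M/N)


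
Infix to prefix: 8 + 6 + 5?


left-to-right (same/higher precedence on left): tree is (+ (+ 8 6) 5)
Prefix: + + 8 6 5


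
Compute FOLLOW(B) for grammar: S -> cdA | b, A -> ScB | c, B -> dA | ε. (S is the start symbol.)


$ ∈ FOLLOW(S). For each A -> αBβ: add FIRST(β)\{ε} to FOLLOW(B); if β nullable, add FOLLOW(A).
FOLLOW(B) = {$, c}


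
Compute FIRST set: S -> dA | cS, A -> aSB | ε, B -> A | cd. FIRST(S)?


Per alternative of S: FIRST(dA) = {d}; FIRST(cS) = {c}
FIRST(S) = {c, d}


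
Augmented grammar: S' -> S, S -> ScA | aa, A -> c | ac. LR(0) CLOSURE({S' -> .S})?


Start: S' -> .S
For each item with dot before a nonterminal B, add B -> .γ for every B-production
Closure: [S' -> .S, S -> .ScA, S -> .aa]


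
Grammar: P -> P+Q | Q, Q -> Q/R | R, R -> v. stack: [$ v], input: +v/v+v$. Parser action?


'v' on top is the handle for R -> v
Action: reduce (R -> v)


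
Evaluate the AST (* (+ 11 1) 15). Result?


Evaluate inner: (+ 11 1) = 12
Evaluate root: (* 12 15) = 180
Result: 180


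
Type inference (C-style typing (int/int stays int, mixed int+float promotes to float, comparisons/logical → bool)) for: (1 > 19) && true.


Operand types: bool && bool
Rule: logical operators take bool operands and yield bool
Result type: bool


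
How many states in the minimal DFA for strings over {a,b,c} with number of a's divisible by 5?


Track (count of a) mod 5: states 0..4, accept at 0
Minimal DFA: 5 states


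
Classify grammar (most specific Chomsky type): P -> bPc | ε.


Single nonterminal LHS, but b^n c^n is not regular
Classification: Type 2 (Context-Free)


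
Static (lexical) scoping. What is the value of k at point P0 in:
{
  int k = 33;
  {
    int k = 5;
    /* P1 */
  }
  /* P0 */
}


k declared in the same block as P0
k = 33


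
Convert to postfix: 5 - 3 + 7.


Left to right (same or higher precedence on left)
Postfix: 5 3 - 7 +


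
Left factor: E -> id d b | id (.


Common prefix: 'id'
Factored: E -> id E', E' -> d b | (


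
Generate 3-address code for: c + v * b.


Break into single-operator statements:
t1 = v * b
t2 = c + t1


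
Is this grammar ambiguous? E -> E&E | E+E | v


'v&v+v' has two parse trees (no precedence encoded between & and +)
Ambiguous


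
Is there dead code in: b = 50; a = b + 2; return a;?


b is read by a's definition; a is returned
No dead code


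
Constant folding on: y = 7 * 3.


7 * 3 = 21 at compile time
Optimized: y = 21


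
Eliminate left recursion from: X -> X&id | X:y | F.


Left-recursive alternatives: X&id, X:y; non-recursive: F
Introduce X': X -> FX', X' -> &idX' | :yX' | ε


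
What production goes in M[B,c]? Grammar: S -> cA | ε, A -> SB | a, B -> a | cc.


For [B, c]: 'c' ∈ FIRST(cc)
Entry: B -> cc


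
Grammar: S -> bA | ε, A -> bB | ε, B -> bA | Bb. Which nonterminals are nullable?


A nonterminal is nullable iff some alternative derives ε (directly, or every symbol in it is nullable)
Nullable: {A, S}
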